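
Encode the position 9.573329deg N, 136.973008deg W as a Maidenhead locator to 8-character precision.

Offset from 180°W / 90°S: lon 43.02699°, lat 99.57333°.
Field: 43.02699/20 → 2 → C, 99.57333/10 → 9 → J; chars CJ.
Square: 3.02699/2 → 1, 9.57333/1 → 9; chars 19.
Subsquare: 1.02699/0.0833333 → 12 → m, 0.57333/0.0416667 → 13 → n; chars mn.
Extended square: 0.02699/0.00833333 → 3, 0.03166/0.00416667 → 7; chars 37.

CJ19mn37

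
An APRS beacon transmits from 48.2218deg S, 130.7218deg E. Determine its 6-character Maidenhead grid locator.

Offset from 180°W / 90°S: lon 310.7218°, lat 41.7782°.
Field (20°×10°, letters A–R): 310.7218/20 → 15 → P, 41.7782/10 → 4 → E; chars PE.
Square (2°×1°, digits 0–9): 10.7218/2 → 5, 1.7782/1 → 1; chars 51.
Subsquare (5′×2.5′, letters a–x): 0.7218/0.0833333 → 8 → i, 0.7782/0.0416667 → 18 → s; chars is.

PE51is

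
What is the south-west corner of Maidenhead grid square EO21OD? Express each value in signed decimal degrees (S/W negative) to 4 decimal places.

51.1250, -94.8333

Field E=4, O=14: +4·20° lon, +14·10° lat → SW at lon -100°, lat 50°.
Square 2, 1: +2·2° lon, +1·1° lat → SW at lon -96°, lat 51°.
Subsquare o=14, d=3: +14·0.0833333° lon, +3·0.0416667° lat → SW at lon -94.8333°, lat 51.125°.
latitude 51.1250, longitude -94.8333.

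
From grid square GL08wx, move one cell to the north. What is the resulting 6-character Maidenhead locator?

Latitude subsquare x = 23; +1 → 24, wraps to 0 = a, carry into square.
Latitude square 8; +1 → 9.
The longitude characters are unchanged.

GL09wa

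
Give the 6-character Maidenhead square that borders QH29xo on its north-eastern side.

Longitude subsquare x = 23; +1 → 24, wraps to 0 = a, carry into square.
Longitude square 2; +1 → 3.
Latitude subsquare o = 14; +1 → 15 = p.

QH39ap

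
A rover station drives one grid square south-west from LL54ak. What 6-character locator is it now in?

LL44xj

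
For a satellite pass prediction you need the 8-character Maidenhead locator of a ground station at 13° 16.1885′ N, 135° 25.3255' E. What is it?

Offset from 180°W / 90°S: lon 315.42209°, lat 103.26981°.
Field (20°×10°, letters A–R): 315.42209/20 → 15 → P, 103.26981/10 → 10 → K; chars PK.
Square (2°×1°, digits 0–9): 15.42209/2 → 7, 3.26981/1 → 3; chars 73.
Subsquare (5′×2.5′, letters a–x): 1.42209/0.0833333 → 17 → r, 0.26981/0.0416667 → 6 → g; chars rg.
Extended square (30″×15″, digits 0–9): 0.00543/0.00833333 → 0, 0.01981/0.00416667 → 4; chars 04.

PK73rg04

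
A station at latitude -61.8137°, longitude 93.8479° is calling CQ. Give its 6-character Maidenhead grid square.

Add 180° to longitude and 90° to latitude: 273.8479, 28.1863.
Field: 273.8479/20 → 13 → N, 28.1863/10 → 2 → C; chars NC.
Square: 13.8479/2 → 6, 8.1863/1 → 8; chars 68.
Subsquare: 1.8479/0.0833333 → 22 → w, 0.1863/0.0416667 → 4 → e; chars we.

NC68we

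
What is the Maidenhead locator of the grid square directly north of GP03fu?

Latitude subsquare u = 20; +1 → 21 = v.
The longitude characters are unchanged.

GP03fv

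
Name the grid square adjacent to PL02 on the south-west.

OL91

Longitude square 0; −1 → -1, wraps to 9, carry into field.
Longitude field P = 15; −1 → 14 = O.
Latitude square 2; −1 → 1.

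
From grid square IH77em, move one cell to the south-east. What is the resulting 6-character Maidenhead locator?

Longitude subsquare e = 4; +1 → 5 = f.
Latitude subsquare m = 12; −1 → 11 = l.

IH77fl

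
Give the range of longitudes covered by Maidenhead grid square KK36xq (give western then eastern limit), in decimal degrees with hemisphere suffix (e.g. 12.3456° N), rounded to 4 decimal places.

Field K=10, K=10: +10·20° lon, +10·10° lat → SW at lon 20°, lat 10°.
Square 3, 6: +3·2° lon, +6·1° lat → SW at lon 26°, lat 16°.
Subsquare x=23, q=16: +23·0.0833333° lon, +16·0.0416667° lat → SW at lon 27.9167°, lat 16.6667°.
Cell spans 0.0833333° lon × 0.0416667° lat.
west 27.9167° E, east 28.0000° E.

27.9167° E, 28.0000° E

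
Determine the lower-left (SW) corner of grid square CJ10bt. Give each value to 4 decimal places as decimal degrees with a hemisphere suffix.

Field C=2, J=9: +2·20° lon, +9·10° lat → SW at lon -140°, lat 0°.
Square 1, 0: +1·2° lon, +0·1° lat → SW at lon -138°, lat 0°.
Subsquare b=1, t=19: +1·0.0833333° lon, +19·0.0416667° lat → SW at lon -137.917°, lat 0.791667°.
latitude 0.7917° N, longitude 137.9167° W.

0.7917° N, 137.9167° W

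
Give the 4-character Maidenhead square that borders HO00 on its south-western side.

GN99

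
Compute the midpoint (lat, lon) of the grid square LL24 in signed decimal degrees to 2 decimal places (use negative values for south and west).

24.50, 45.00

Field L=11, L=11: +11·20° lon, +11·10° lat → SW at lon 40°, lat 20°.
Square 2, 4: +2·2° lon, +4·1° lat → SW at lon 44°, lat 24°.
Cell spans 2° lon × 1° lat. Centre is SW corner plus half of each.
latitude 24.50, longitude 45.00.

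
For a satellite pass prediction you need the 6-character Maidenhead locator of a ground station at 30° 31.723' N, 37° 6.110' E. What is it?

Add 180° to longitude and 90° to latitude: 217.1018, 120.5287.
Field: 217.1018/20 → 10 → K, 120.5287/10 → 12 → M; chars KM.
Square: 17.1018/2 → 8, 0.5287/1 → 0; chars 80.
Subsquare: 1.1018/0.0833333 → 13 → n, 0.5287/0.0416667 → 12 → m; chars nm.

KM80nm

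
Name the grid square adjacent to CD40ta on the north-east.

Longitude subsquare t = 19; +1 → 20 = u.
Latitude subsquare a = 0; +1 → 1 = b.

CD40ub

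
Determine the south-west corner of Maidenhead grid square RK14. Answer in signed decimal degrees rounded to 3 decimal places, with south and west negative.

14.000, 162.000

Field R=17, K=10: +17·20° lon, +10·10° lat → SW at lon 160°, lat 10°.
Square 1, 4: +1·2° lon, +4·1° lat → SW at lon 162°, lat 14°.
latitude 14.000, longitude 162.000.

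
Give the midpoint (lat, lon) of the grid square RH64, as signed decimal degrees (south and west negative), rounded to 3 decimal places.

Field R=17, H=7: +17·20° lon, +7·10° lat → SW at lon 160°, lat -20°.
Square 6, 4: +6·2° lon, +4·1° lat → SW at lon 172°, lat -16°.
Cell spans 2° lon × 1° lat. Centre is SW corner plus half of each.
latitude -15.500, longitude 173.000.

-15.500, 173.000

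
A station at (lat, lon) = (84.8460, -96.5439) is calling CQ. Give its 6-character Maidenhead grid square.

Shift to the Maidenhead origin (180°W, 90°S): lon 83.4561, lat 174.8460.
Field: lon ⌊83.4561/20⌋ = 4 → E; lat ⌊174.8460/10⌋ = 17 → R.
Square: lon ⌊3.4561/2⌋ = 1; lat ⌊4.8460/1⌋ = 4.
Subsquare: lon ⌊1.4561/0.0833333⌋ = 17 → r; lat ⌊0.8460/0.0416667⌋ = 20 → u.

ER14ru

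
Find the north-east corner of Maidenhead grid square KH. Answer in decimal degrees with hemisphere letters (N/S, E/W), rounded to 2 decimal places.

Field K=10, H=7: +10·20° lon, +7·10° lat → SW at lon 20°, lat -20°.
Cell spans 20° lon × 10° lat. NE corner is SW corner plus one full cell.
latitude 10.00° S, longitude 40.00° E.

10.00° S, 40.00° E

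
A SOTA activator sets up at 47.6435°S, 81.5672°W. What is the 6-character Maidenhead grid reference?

EE92fi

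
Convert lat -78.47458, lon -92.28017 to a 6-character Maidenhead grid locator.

EB31um

Offset from 180°W / 90°S: lon 87.7198°, lat 11.5254°.
Field (20°×10°, letters A–R): lon ⌊87.7198/20⌋ = 4 → E; lat ⌊11.5254/10⌋ = 1 → B.
Square (2°×1°, digits 0–9): lon ⌊7.7198/2⌋ = 3; lat ⌊1.5254/1⌋ = 1.
Subsquare (5′×2.5′, letters a–x): lon ⌊1.7198/0.0833333⌋ = 20 → u; lat ⌊0.5254/0.0416667⌋ = 12 → m.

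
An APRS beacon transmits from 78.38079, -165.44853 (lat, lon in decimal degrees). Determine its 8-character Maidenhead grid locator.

AQ78gj61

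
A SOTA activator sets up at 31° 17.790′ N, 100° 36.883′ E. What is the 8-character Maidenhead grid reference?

OM01hh31

Offset from 180°W / 90°S: lon 280.61472°, lat 121.29650°.
Field: lon ⌊280.61472/20⌋ = 14 → O; lat ⌊121.29650/10⌋ = 12 → M.
Square: lon ⌊0.61472/2⌋ = 0; lat ⌊1.29650/1⌋ = 1.
Subsquare: lon ⌊0.61472/0.0833333⌋ = 7 → h; lat ⌊0.29650/0.0416667⌋ = 7 → h.
Extended square: lon ⌊0.03138/0.00833333⌋ = 3; lat ⌊0.00483/0.00416667⌋ = 1.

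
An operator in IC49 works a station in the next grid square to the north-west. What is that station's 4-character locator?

Longitude square 4; −1 → 3.
Latitude square 9; +1 → 10, wraps to 0, carry into field.
Latitude field C = 2; +1 → 3 = D.

ID30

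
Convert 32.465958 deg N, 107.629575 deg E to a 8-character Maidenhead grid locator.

Offset from 180°W / 90°S: lon 287.62957°, lat 122.46596°.
Field: lon ⌊287.62957/20⌋ = 14 → O; lat ⌊122.46596/10⌋ = 12 → M.
Square: lon ⌊7.62957/2⌋ = 3; lat ⌊2.46596/1⌋ = 2.
Subsquare: lon ⌊1.62957/0.0833333⌋ = 19 → t; lat ⌊0.46596/0.0416667⌋ = 11 → l.
Extended square: lon ⌊0.04624/0.00833333⌋ = 5; lat ⌊0.00762/0.00416667⌋ = 1.

OM32tl51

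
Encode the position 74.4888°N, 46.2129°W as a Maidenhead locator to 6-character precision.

Add 180° to longitude and 90° to latitude: 133.7871, 164.4888.
Field (20°×10°, letters A–R): 133.7871/20 → 6 → G, 164.4888/10 → 16 → Q; chars GQ.
Square (2°×1°, digits 0–9): 13.7871/2 → 6, 4.4888/1 → 4; chars 64.
Subsquare (5′×2.5′, letters a–x): 1.7871/0.0833333 → 21 → v, 0.4888/0.0416667 → 11 → l; chars vl.

GQ64vl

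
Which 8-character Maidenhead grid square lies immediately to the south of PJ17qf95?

Latitude extended square 5; −1 → 4.
The longitude characters are unchanged.

PJ17qf94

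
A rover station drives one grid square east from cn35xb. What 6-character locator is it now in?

CN45ab

Longitude subsquare x = 23; +1 → 24, wraps to 0 = a, carry into square.
Longitude square 3; +1 → 4.
The latitude characters are unchanged.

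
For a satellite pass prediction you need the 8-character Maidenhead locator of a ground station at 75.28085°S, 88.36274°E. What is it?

NB44er32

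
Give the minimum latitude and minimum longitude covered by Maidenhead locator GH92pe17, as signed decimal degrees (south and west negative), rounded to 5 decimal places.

-17.80417, -40.74167

Field G=6, H=7: +6·20° lon, +7·10° lat → SW at lon -60°, lat -20°.
Square 9, 2: +9·2° lon, +2·1° lat → SW at lon -42°, lat -18°.
Subsquare p=15, e=4: +15·0.0833333° lon, +4·0.0416667° lat → SW at lon -40.75°, lat -17.8333°.
Extended square 1, 7: +1·0.00833333° lon, +7·0.00416667° lat → SW at lon -40.7417°, lat -17.8042°.
latitude -17.80417, longitude -40.74167.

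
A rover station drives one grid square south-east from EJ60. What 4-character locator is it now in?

EI79

Longitude square 6; +1 → 7.
Latitude square 0; −1 → -1, wraps to 9, carry into field.
Latitude field J = 9; −1 → 8 = I.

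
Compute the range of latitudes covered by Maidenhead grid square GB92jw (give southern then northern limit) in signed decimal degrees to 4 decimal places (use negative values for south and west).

Field G=6, B=1: +6·20° lon, +1·10° lat → SW at lon -60°, lat -80°.
Square 9, 2: +9·2° lon, +2·1° lat → SW at lon -42°, lat -78°.
Subsquare j=9, w=22: +9·0.0833333° lon, +22·0.0416667° lat → SW at lon -41.25°, lat -77.0833°.
Cell spans 0.0833333° lon × 0.0416667° lat.
south -77.0833, north -77.0417.

-77.0833, -77.0417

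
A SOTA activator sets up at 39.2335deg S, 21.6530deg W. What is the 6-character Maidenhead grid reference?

HF90es

Shift to the Maidenhead origin (180°W, 90°S): lon 158.3470, lat 50.7665.
Field: lon ⌊158.3470/20⌋ = 7 → H; lat ⌊50.7665/10⌋ = 5 → F.
Square: lon ⌊18.3470/2⌋ = 9; lat ⌊0.7665/1⌋ = 0.
Subsquare: lon ⌊0.3470/0.0833333⌋ = 4 → e; lat ⌊0.7665/0.0416667⌋ = 18 → s.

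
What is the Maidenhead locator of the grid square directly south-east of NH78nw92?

Longitude extended square 9; +1 → 10, wraps to 0, carry into subsquare.
Longitude subsquare n = 13; +1 → 14 = o.
Latitude extended square 2; −1 → 1.

NH78ow01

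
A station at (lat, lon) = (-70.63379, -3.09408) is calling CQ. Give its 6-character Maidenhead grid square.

Shift to the Maidenhead origin (180°W, 90°S): lon 176.9059, lat 19.3662.
Field: 176.9059/20 → 8 → I, 19.3662/10 → 1 → B; chars IB.
Square: 16.9059/2 → 8, 9.3662/1 → 9; chars 89.
Subsquare: 0.9059/0.0833333 → 10 → k, 0.3662/0.0416667 → 8 → i; chars ki.

IB89ki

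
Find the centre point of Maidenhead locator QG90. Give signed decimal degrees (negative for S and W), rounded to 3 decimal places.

Field Q=16, G=6: +16·20° lon, +6·10° lat → SW at lon 140°, lat -30°.
Square 9, 0: +9·2° lon, +0·1° lat → SW at lon 158°, lat -30°.
Cell spans 2° lon × 1° lat. Centre is SW corner plus half of each.
latitude -29.500, longitude 159.000.

-29.500, 159.000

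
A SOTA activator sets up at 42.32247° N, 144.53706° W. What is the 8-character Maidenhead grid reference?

Offset from 180°W / 90°S: lon 35.46294°, lat 132.32247°.
Field: 35.46294/20 → 1 → B, 132.32247/10 → 13 → N; chars BN.
Square: 15.46294/2 → 7, 2.32247/1 → 2; chars 72.
Subsquare: 1.46294/0.0833333 → 17 → r, 0.32247/0.0416667 → 7 → h; chars rh.
Extended square: 0.04627/0.00833333 → 5, 0.03080/0.00416667 → 7; chars 57.

BN72rh57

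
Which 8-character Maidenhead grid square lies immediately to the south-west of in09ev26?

IN09ev15

Longitude extended square 2; −1 → 1.
Latitude extended square 6; −1 → 5.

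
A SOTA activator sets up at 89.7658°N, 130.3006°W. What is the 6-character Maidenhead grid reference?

CR49us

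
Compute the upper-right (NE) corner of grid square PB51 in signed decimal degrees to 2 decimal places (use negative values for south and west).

-78.00, 132.00

Field P=15, B=1: +15·20° lon, +1·10° lat → SW at lon 120°, lat -80°.
Square 5, 1: +5·2° lon, +1·1° lat → SW at lon 130°, lat -79°.
Cell spans 2° lon × 1° lat. NE corner is SW corner plus one full cell.
latitude -78.00, longitude 132.00.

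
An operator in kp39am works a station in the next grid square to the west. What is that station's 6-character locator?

KP29xm

Longitude subsquare a = 0; −1 → -1, wraps to 23 = x, carry into square.
Longitude square 3; −1 → 2.
The latitude characters are unchanged.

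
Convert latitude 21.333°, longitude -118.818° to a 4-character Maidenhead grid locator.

DL01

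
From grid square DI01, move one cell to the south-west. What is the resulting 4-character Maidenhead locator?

CI90

Longitude square 0; −1 → -1, wraps to 9, carry into field.
Longitude field D = 3; −1 → 2 = C.
Latitude square 1; −1 → 0.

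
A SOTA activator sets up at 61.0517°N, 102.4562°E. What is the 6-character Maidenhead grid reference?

OP11fb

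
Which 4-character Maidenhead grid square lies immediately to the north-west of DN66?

Longitude square 6; −1 → 5.
Latitude square 6; +1 → 7.

DN57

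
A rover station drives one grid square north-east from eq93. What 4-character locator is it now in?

Longitude square 9; +1 → 10, wraps to 0, carry into field.
Longitude field E = 4; +1 → 5 = F.
Latitude square 3; +1 → 4.

FQ04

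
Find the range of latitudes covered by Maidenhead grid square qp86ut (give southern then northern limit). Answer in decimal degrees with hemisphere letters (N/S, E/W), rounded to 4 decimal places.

66.7917° N, 66.8333° N

Field Q=16, P=15: +16·20° lon, +15·10° lat → SW at lon 140°, lat 60°.
Square 8, 6: +8·2° lon, +6·1° lat → SW at lon 156°, lat 66°.
Subsquare u=20, t=19: +20·0.0833333° lon, +19·0.0416667° lat → SW at lon 157.667°, lat 66.7917°.
Cell spans 0.0833333° lon × 0.0416667° lat.
south 66.7917° N, north 66.8333° N.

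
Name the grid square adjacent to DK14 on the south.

Latitude square 4; −1 → 3.
The longitude characters are unchanged.

DK13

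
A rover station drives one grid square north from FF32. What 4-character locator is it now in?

FF33

Latitude square 2; +1 → 3.
The longitude characters are unchanged.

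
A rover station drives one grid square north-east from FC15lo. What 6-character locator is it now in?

FC15mp

Longitude subsquare l = 11; +1 → 12 = m.
Latitude subsquare o = 14; +1 → 15 = p.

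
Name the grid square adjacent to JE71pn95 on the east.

JE71qn05

Longitude extended square 9; +1 → 10, wraps to 0, carry into subsquare.
Longitude subsquare p = 15; +1 → 16 = q.
The latitude characters are unchanged.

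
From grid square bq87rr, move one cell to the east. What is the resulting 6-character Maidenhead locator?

Longitude subsquare r = 17; +1 → 18 = s.
The latitude characters are unchanged.

BQ87sr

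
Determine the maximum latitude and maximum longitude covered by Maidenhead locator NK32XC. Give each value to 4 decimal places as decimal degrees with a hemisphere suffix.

Field N=13, K=10: +13·20° lon, +10·10° lat → SW at lon 80°, lat 10°.
Square 3, 2: +3·2° lon, +2·1° lat → SW at lon 86°, lat 12°.
Subsquare x=23, c=2: +23·0.0833333° lon, +2·0.0416667° lat → SW at lon 87.9167°, lat 12.0833°.
Cell spans 0.0833333° lon × 0.0416667° lat. NE corner is SW corner plus one full cell.
latitude 12.1250° N, longitude 88.0000° E.

12.1250° N, 88.0000° E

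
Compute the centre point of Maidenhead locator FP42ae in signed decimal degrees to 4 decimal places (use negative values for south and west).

Field F=5, P=15: +5·20° lon, +15·10° lat → SW at lon -80°, lat 60°.
Square 4, 2: +4·2° lon, +2·1° lat → SW at lon -72°, lat 62°.
Subsquare a=0, e=4: +0·0.0833333° lon, +4·0.0416667° lat → SW at lon -72°, lat 62.1667°.
Cell spans 0.0833333° lon × 0.0416667° lat. Centre is SW corner plus half of each.
latitude 62.1875, longitude -71.9583.

62.1875, -71.9583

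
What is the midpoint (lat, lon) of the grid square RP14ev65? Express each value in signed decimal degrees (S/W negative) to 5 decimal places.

64.89792, 162.38750

Field R=17, P=15: +17·20° lon, +15·10° lat → SW at lon 160°, lat 60°.
Square 1, 4: +1·2° lon, +4·1° lat → SW at lon 162°, lat 64°.
Subsquare e=4, v=21: +4·0.0833333° lon, +21·0.0416667° lat → SW at lon 162.333°, lat 64.875°.
Extended square 6, 5: +6·0.00833333° lon, +5·0.00416667° lat → SW at lon 162.383°, lat 64.8958°.
Cell spans 0.00833333° lon × 0.00416667° lat. Centre is SW corner plus half of each.
latitude 64.89792, longitude 162.38750.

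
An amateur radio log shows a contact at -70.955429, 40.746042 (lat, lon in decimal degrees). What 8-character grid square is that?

LB09ib90

Add 180° to longitude and 90° to latitude: 220.74604, 19.04457.
Field: 220.74604/20 → 11 → L, 19.04457/10 → 1 → B; chars LB.
Square: 0.74604/2 → 0, 9.04457/1 → 9; chars 09.
Subsquare: 0.74604/0.0833333 → 8 → i, 0.04457/0.0416667 → 1 → b; chars ib.
Extended square: 0.07938/0.00833333 → 9, 0.00290/0.00416667 → 0; chars 90.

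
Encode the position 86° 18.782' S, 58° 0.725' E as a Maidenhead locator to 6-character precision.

Offset from 180°W / 90°S: lon 238.0121°, lat 3.6870°.
Field: 238.0121/20 → 11 → L, 3.6870/10 → 0 → A; chars LA.
Square: 18.0121/2 → 9, 3.6870/1 → 3; chars 93.
Subsquare: 0.0121/0.0833333 → 0 → a, 0.6870/0.0416667 → 16 → q; chars aq.

LA93aq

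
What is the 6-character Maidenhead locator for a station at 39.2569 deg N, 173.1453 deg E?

Add 180° to longitude and 90° to latitude: 353.1453, 129.2569.
Field: 353.1453/20 → 17 → R, 129.2569/10 → 12 → M; chars RM.
Square: 13.1453/2 → 6, 9.2569/1 → 9; chars 69.
Subsquare: 1.1453/0.0833333 → 13 → n, 0.2569/0.0416667 → 6 → g; chars ng.

RM69ng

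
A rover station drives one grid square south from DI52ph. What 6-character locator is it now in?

DI52pg

Latitude subsquare h = 7; −1 → 6 = g.
The longitude characters are unchanged.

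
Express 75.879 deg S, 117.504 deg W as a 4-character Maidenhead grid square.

DB14

Offset from 180°W / 90°S: lon 62.50°, lat 14.12°.
Field: 62.50/20 → 3 → D, 14.12/10 → 1 → B; chars DB.
Square: 2.50/2 → 1, 4.12/1 → 4; chars 14.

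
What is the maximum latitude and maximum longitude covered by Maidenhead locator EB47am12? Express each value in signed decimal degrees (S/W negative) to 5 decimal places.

Field E=4, B=1: +4·20° lon, +1·10° lat → SW at lon -100°, lat -80°.
Square 4, 7: +4·2° lon, +7·1° lat → SW at lon -92°, lat -73°.
Subsquare a=0, m=12: +0·0.0833333° lon, +12·0.0416667° lat → SW at lon -92°, lat -72.5°.
Extended square 1, 2: +1·0.00833333° lon, +2·0.00416667° lat → SW at lon -91.9917°, lat -72.4917°.
Cell spans 0.00833333° lon × 0.00416667° lat. NE corner is SW corner plus one full cell.
latitude -72.48750, longitude -91.98333.

-72.48750, -91.98333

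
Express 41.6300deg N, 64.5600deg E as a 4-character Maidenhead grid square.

Add 180° to longitude and 90° to latitude: 244.56, 131.63.
Field: lon ⌊244.56/20⌋ = 12 → M; lat ⌊131.63/10⌋ = 13 → N.
Square: lon ⌊4.56/2⌋ = 2; lat ⌊1.63/1⌋ = 1.

MN21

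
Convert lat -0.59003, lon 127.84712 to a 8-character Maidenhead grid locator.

PI39wj18

Offset from 180°W / 90°S: lon 307.84712°, lat 89.40997°.
Field (20°×10°, letters A–R): 307.84712/20 → 15 → P, 89.40997/10 → 8 → I; chars PI.
Square (2°×1°, digits 0–9): 7.84712/2 → 3, 9.40997/1 → 9; chars 39.
Subsquare (5′×2.5′, letters a–x): 1.84712/0.0833333 → 22 → w, 0.40997/0.0416667 → 9 → j; chars wj.
Extended square (30″×15″, digits 0–9): 0.01379/0.00833333 → 1, 0.03497/0.00416667 → 8; chars 18.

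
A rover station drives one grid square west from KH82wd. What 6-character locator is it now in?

KH82vd

Longitude subsquare w = 22; −1 → 21 = v.
The latitude characters are unchanged.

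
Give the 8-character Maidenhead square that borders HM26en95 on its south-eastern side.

Longitude extended square 9; +1 → 10, wraps to 0, carry into subsquare.
Longitude subsquare e = 4; +1 → 5 = f.
Latitude extended square 5; −1 → 4.

HM26fn04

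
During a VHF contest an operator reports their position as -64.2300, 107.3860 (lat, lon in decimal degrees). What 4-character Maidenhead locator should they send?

OC35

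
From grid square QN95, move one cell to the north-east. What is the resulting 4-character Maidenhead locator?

RN06

Longitude square 9; +1 → 10, wraps to 0, carry into field.
Longitude field Q = 16; +1 → 17 = R.
Latitude square 5; +1 → 6.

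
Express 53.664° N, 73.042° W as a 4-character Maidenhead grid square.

FO33

Shift to the Maidenhead origin (180°W, 90°S): lon 106.96, lat 143.66.
Field: 106.96/20 → 5 → F, 143.66/10 → 14 → O; chars FO.
Square: 6.96/2 → 3, 3.66/1 → 3; chars 33.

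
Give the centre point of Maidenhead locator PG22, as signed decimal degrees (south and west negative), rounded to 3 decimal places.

Field P=15, G=6: +15·20° lon, +6·10° lat → SW at lon 120°, lat -30°.
Square 2, 2: +2·2° lon, +2·1° lat → SW at lon 124°, lat -28°.
Cell spans 2° lon × 1° lat. Centre is SW corner plus half of each.
latitude -27.500, longitude 125.000.

-27.500, 125.000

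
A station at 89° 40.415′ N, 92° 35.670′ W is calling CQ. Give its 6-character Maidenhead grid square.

ER39qq

Offset from 180°W / 90°S: lon 87.4055°, lat 179.6736°.
Field: lon ⌊87.4055/20⌋ = 4 → E; lat ⌊179.6736/10⌋ = 17 → R.
Square: lon ⌊7.4055/2⌋ = 3; lat ⌊9.6736/1⌋ = 9.
Subsquare: lon ⌊1.4055/0.0833333⌋ = 16 → q; lat ⌊0.6736/0.0416667⌋ = 16 → q.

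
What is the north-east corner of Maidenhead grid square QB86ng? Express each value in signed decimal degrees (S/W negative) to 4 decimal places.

-73.7083, 157.1667

Field Q=16, B=1: +16·20° lon, +1·10° lat → SW at lon 140°, lat -80°.
Square 8, 6: +8·2° lon, +6·1° lat → SW at lon 156°, lat -74°.
Subsquare n=13, g=6: +13·0.0833333° lon, +6·0.0416667° lat → SW at lon 157.083°, lat -73.75°.
Cell spans 0.0833333° lon × 0.0416667° lat. NE corner is SW corner plus one full cell.
latitude -73.7083, longitude 157.1667.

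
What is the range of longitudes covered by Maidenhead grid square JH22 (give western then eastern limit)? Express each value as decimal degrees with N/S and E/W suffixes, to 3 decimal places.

Field J=9, H=7: +9·20° lon, +7·10° lat → SW at lon 0°, lat -20°.
Square 2, 2: +2·2° lon, +2·1° lat → SW at lon 4°, lat -18°.
Cell spans 2° lon × 1° lat.
west 4.000° E, east 6.000° E.

4.000° E, 6.000° E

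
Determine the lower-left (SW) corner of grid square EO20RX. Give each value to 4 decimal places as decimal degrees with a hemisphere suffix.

50.9583° N, 94.5833° W

Field E=4, O=14: +4·20° lon, +14·10° lat → SW at lon -100°, lat 50°.
Square 2, 0: +2·2° lon, +0·1° lat → SW at lon -96°, lat 50°.
Subsquare r=17, x=23: +17·0.0833333° lon, +23·0.0416667° lat → SW at lon -94.5833°, lat 50.9583°.
latitude 50.9583° N, longitude 94.5833° W.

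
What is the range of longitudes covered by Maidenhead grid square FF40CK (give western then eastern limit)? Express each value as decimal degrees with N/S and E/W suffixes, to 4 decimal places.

Field F=5, F=5: +5·20° lon, +5·10° lat → SW at lon -80°, lat -40°.
Square 4, 0: +4·2° lon, +0·1° lat → SW at lon -72°, lat -40°.
Subsquare c=2, k=10: +2·0.0833333° lon, +10·0.0416667° lat → SW at lon -71.8333°, lat -39.5833°.
Cell spans 0.0833333° lon × 0.0416667° lat.
west 71.8333° W, east 71.7500° W.

71.8333° W, 71.7500° W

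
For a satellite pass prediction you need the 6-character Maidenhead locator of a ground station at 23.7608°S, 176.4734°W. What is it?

AG16sf

Shift to the Maidenhead origin (180°W, 90°S): lon 3.5266, lat 66.2392.
Field: lon ⌊3.5266/20⌋ = 0 → A; lat ⌊66.2392/10⌋ = 6 → G.
Square: lon ⌊3.5266/2⌋ = 1; lat ⌊6.2392/1⌋ = 6.
Subsquare: lon ⌊1.5266/0.0833333⌋ = 18 → s; lat ⌊0.2392/0.0416667⌋ = 5 → f.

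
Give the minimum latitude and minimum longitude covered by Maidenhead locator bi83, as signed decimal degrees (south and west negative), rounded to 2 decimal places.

Field B=1, I=8: +1·20° lon, +8·10° lat → SW at lon -160°, lat -10°.
Square 8, 3: +8·2° lon, +3·1° lat → SW at lon -144°, lat -7°.
latitude -7.00, longitude -144.00.

-7.00, -144.00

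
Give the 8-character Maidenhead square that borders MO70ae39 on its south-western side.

MO70ae28

Longitude extended square 3; −1 → 2.
Latitude extended square 9; −1 → 8.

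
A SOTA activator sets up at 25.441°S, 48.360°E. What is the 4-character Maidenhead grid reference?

LG44

Offset from 180°W / 90°S: lon 228.36°, lat 64.56°.
Field: lon ⌊228.36/20⌋ = 11 → L; lat ⌊64.56/10⌋ = 6 → G.
Square: lon ⌊8.36/2⌋ = 4; lat ⌊4.56/1⌋ = 4.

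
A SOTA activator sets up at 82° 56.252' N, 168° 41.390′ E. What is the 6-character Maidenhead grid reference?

RR42iw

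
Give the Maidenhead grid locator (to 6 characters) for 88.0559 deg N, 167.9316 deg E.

Offset from 180°W / 90°S: lon 347.9316°, lat 178.0559°.
Field (20°×10°, letters A–R): 347.9316/20 → 17 → R, 178.0559/10 → 17 → R; chars RR.
Square (2°×1°, digits 0–9): 7.9316/2 → 3, 8.0559/1 → 8; chars 38.
Subsquare (5′×2.5′, letters a–x): 1.9316/0.0833333 → 23 → x, 0.0559/0.0416667 → 1 → b; chars xb.

RR38xb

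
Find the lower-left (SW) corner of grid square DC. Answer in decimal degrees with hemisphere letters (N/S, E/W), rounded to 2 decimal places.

70.00° S, 120.00° W

Field D=3, C=2: +3·20° lon, +2·10° lat → SW at lon -120°, lat -70°.
latitude 70.00° S, longitude 120.00° W.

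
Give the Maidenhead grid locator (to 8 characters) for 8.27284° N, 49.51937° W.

GJ58fg75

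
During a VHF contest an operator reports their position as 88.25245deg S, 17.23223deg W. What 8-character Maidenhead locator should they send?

IA11jr29

Shift to the Maidenhead origin (180°W, 90°S): lon 162.76777, lat 1.74755.
Field: lon ⌊162.76777/20⌋ = 8 → I; lat ⌊1.74755/10⌋ = 0 → A.
Square: lon ⌊2.76777/2⌋ = 1; lat ⌊1.74755/1⌋ = 1.
Subsquare: lon ⌊0.76777/0.0833333⌋ = 9 → j; lat ⌊0.74755/0.0416667⌋ = 17 → r.
Extended square: lon ⌊0.01777/0.00833333⌋ = 2; lat ⌊0.03922/0.00416667⌋ = 9.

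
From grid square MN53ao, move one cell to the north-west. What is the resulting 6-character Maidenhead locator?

Longitude subsquare a = 0; −1 → -1, wraps to 23 = x, carry into square.
Longitude square 5; −1 → 4.
Latitude subsquare o = 14; +1 → 15 = p.

MN43xp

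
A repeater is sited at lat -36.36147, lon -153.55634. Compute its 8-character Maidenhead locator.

Shift to the Maidenhead origin (180°W, 90°S): lon 26.44366, lat 53.63853.
Field (20°×10°, letters A–R): 26.44366/20 → 1 → B, 53.63853/10 → 5 → F; chars BF.
Square (2°×1°, digits 0–9): 6.44366/2 → 3, 3.63853/1 → 3; chars 33.
Subsquare (5′×2.5′, letters a–x): 0.44366/0.0833333 → 5 → f, 0.63853/0.0416667 → 15 → p; chars fp.
Extended square (30″×15″, digits 0–9): 0.02699/0.00833333 → 3, 0.01353/0.00416667 → 3; chars 33.

BF33fp33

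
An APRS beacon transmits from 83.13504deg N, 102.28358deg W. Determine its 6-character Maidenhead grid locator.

Offset from 180°W / 90°S: lon 77.7164°, lat 173.1350°.
Field: 77.7164/20 → 3 → D, 173.1350/10 → 17 → R; chars DR.
Square: 17.7164/2 → 8, 3.1350/1 → 3; chars 83.
Subsquare: 1.7164/0.0833333 → 20 → u, 0.1350/0.0416667 → 3 → d; chars ud.

DR83ud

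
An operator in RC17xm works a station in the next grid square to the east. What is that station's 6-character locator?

RC27am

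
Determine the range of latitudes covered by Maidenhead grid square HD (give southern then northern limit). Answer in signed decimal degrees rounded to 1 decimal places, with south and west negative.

-60.0, -50.0

Field H=7, D=3: +7·20° lon, +3·10° lat → SW at lon -40°, lat -60°.
Cell spans 20° lon × 10° lat.
south -60.0, north -50.0.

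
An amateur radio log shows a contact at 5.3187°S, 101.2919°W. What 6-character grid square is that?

DI94iq

Add 180° to longitude and 90° to latitude: 78.7081, 84.6813.
Field: lon ⌊78.7081/20⌋ = 3 → D; lat ⌊84.6813/10⌋ = 8 → I.
Square: lon ⌊18.7081/2⌋ = 9; lat ⌊4.6813/1⌋ = 4.
Subsquare: lon ⌊0.7081/0.0833333⌋ = 8 → i; lat ⌊0.6813/0.0416667⌋ = 16 → q.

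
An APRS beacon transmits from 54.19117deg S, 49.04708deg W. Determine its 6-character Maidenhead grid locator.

Add 180° to longitude and 90° to latitude: 130.9529, 35.8088.
Field: lon ⌊130.9529/20⌋ = 6 → G; lat ⌊35.8088/10⌋ = 3 → D.
Square: lon ⌊10.9529/2⌋ = 5; lat ⌊5.8088/1⌋ = 5.
Subsquare: lon ⌊0.9529/0.0833333⌋ = 11 → l; lat ⌊0.8088/0.0416667⌋ = 19 → t.

GD55lt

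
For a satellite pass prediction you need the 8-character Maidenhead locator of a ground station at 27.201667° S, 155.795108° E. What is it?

QG72vt51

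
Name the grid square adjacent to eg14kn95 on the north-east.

Longitude extended square 9; +1 → 10, wraps to 0, carry into subsquare.
Longitude subsquare k = 10; +1 → 11 = l.
Latitude extended square 5; +1 → 6.

EG14ln06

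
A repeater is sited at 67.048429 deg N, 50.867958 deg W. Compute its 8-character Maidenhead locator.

GP47nb51

Shift to the Maidenhead origin (180°W, 90°S): lon 129.13204, lat 157.04843.
Field (20°×10°, letters A–R): lon ⌊129.13204/20⌋ = 6 → G; lat ⌊157.04843/10⌋ = 15 → P.
Square (2°×1°, digits 0–9): lon ⌊9.13204/2⌋ = 4; lat ⌊7.04843/1⌋ = 7.
Subsquare (5′×2.5′, letters a–x): lon ⌊1.13204/0.0833333⌋ = 13 → n; lat ⌊0.04843/0.0416667⌋ = 1 → b.
Extended square (30″×15″, digits 0–9): lon ⌊0.04871/0.00833333⌋ = 5; lat ⌊0.00676/0.00416667⌋ = 1.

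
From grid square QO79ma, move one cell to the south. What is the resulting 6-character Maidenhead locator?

Latitude subsquare a = 0; −1 → -1, wraps to 23 = x, carry into square.
Latitude square 9; −1 → 8.
The longitude characters are unchanged.

QO78mx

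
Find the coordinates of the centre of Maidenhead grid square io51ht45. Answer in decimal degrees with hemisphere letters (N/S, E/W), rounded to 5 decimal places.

Field I=8, O=14: +8·20° lon, +14·10° lat → SW at lon -20°, lat 50°.
Square 5, 1: +5·2° lon, +1·1° lat → SW at lon -10°, lat 51°.
Subsquare h=7, t=19: +7·0.0833333° lon, +19·0.0416667° lat → SW at lon -9.41667°, lat 51.7917°.
Extended square 4, 5: +4·0.00833333° lon, +5·0.00416667° lat → SW at lon -9.38333°, lat 51.8125°.
Cell spans 0.00833333° lon × 0.00416667° lat. Centre is SW corner plus half of each.
latitude 51.81458° N, longitude 9.37917° W.

51.81458° N, 9.37917° W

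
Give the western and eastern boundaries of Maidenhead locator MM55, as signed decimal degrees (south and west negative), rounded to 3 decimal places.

70.000, 72.000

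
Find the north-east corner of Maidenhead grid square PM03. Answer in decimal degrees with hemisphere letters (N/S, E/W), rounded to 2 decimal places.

Field P=15, M=12: +15·20° lon, +12·10° lat → SW at lon 120°, lat 30°.
Square 0, 3: +0·2° lon, +3·1° lat → SW at lon 120°, lat 33°.
Cell spans 2° lon × 1° lat. NE corner is SW corner plus one full cell.
latitude 34.00° N, longitude 122.00° E.

34.00° N, 122.00° E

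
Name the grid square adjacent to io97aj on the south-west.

IO87xi

Longitude subsquare a = 0; −1 → -1, wraps to 23 = x, carry into square.
Longitude square 9; −1 → 8.
Latitude subsquare j = 9; −1 → 8 = i.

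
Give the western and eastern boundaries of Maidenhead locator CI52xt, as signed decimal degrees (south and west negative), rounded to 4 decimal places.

Field C=2, I=8: +2·20° lon, +8·10° lat → SW at lon -140°, lat -10°.
Square 5, 2: +5·2° lon, +2·1° lat → SW at lon -130°, lat -8°.
Subsquare x=23, t=19: +23·0.0833333° lon, +19·0.0416667° lat → SW at lon -128.083°, lat -7.20833°.
Cell spans 0.0833333° lon × 0.0416667° lat.
west -128.0833, east -128.0000.

-128.0833, -128.0000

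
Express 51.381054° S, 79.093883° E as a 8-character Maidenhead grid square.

MD98no18

Offset from 180°W / 90°S: lon 259.09388°, lat 38.61895°.
Field: 259.09388/20 → 12 → M, 38.61895/10 → 3 → D; chars MD.
Square: 19.09388/2 → 9, 8.61895/1 → 8; chars 98.
Subsquare: 1.09388/0.0833333 → 13 → n, 0.61895/0.0416667 → 14 → o; chars no.
Extended square: 0.01055/0.00833333 → 1, 0.03561/0.00416667 → 8; chars 18.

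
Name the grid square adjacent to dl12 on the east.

DL22

Longitude square 1; +1 → 2.
The latitude characters are unchanged.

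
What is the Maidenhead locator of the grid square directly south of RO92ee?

Latitude subsquare e = 4; −1 → 3 = d.
The longitude characters are unchanged.

RO92ed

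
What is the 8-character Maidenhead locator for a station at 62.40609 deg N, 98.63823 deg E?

NP92hj67

Offset from 180°W / 90°S: lon 278.63823°, lat 152.40609°.
Field: lon ⌊278.63823/20⌋ = 13 → N; lat ⌊152.40609/10⌋ = 15 → P.
Square: lon ⌊18.63823/2⌋ = 9; lat ⌊2.40609/1⌋ = 2.
Subsquare: lon ⌊0.63823/0.0833333⌋ = 7 → h; lat ⌊0.40609/0.0416667⌋ = 9 → j.
Extended square: lon ⌊0.05490/0.00833333⌋ = 6; lat ⌊0.03109/0.00416667⌋ = 7.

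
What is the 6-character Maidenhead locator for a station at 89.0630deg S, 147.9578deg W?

Add 180° to longitude and 90° to latitude: 32.0422, 0.9370.
Field: 32.0422/20 → 1 → B, 0.9370/10 → 0 → A; chars BA.
Square: 12.0422/2 → 6, 0.9370/1 → 0; chars 60.
Subsquare: 0.0422/0.0833333 → 0 → a, 0.9370/0.0416667 → 22 → w; chars aw.

BA60aw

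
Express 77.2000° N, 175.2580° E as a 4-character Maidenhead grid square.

RQ77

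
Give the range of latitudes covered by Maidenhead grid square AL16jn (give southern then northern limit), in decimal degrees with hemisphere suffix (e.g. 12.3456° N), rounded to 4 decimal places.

26.5417° N, 26.5833° N

Field A=0, L=11: +0·20° lon, +11·10° lat → SW at lon -180°, lat 20°.
Square 1, 6: +1·2° lon, +6·1° lat → SW at lon -178°, lat 26°.
Subsquare j=9, n=13: +9·0.0833333° lon, +13·0.0416667° lat → SW at lon -177.25°, lat 26.5417°.
Cell spans 0.0833333° lon × 0.0416667° lat.
south 26.5417° N, north 26.5833° N.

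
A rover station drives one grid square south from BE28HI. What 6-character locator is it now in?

BE28hh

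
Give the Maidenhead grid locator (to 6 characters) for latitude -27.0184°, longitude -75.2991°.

Offset from 180°W / 90°S: lon 104.7009°, lat 62.9816°.
Field: lon ⌊104.7009/20⌋ = 5 → F; lat ⌊62.9816/10⌋ = 6 → G.
Square: lon ⌊4.7009/2⌋ = 2; lat ⌊2.9816/1⌋ = 2.
Subsquare: lon ⌊0.7009/0.0833333⌋ = 8 → i; lat ⌊0.9816/0.0416667⌋ = 23 → x.

FG22ix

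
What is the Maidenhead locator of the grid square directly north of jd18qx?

JD19qa

Latitude subsquare x = 23; +1 → 24, wraps to 0 = a, carry into square.
Latitude square 8; +1 → 9.
The longitude characters are unchanged.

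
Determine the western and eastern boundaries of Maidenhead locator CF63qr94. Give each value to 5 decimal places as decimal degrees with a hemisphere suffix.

126.59167° W, 126.58333° W

Field C=2, F=5: +2·20° lon, +5·10° lat → SW at lon -140°, lat -40°.
Square 6, 3: +6·2° lon, +3·1° lat → SW at lon -128°, lat -37°.
Subsquare q=16, r=17: +16·0.0833333° lon, +17·0.0416667° lat → SW at lon -126.667°, lat -36.2917°.
Extended square 9, 4: +9·0.00833333° lon, +4·0.00416667° lat → SW at lon -126.592°, lat -36.275°.
Cell spans 0.00833333° lon × 0.00416667° lat.
west 126.59167° W, east 126.58333° W.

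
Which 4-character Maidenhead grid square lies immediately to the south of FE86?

Latitude square 6; −1 → 5.
The longitude characters are unchanged.

FE85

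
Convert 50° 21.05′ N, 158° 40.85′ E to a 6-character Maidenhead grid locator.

QO90ii

Add 180° to longitude and 90° to latitude: 338.6808, 140.3508.
Field: 338.6808/20 → 16 → Q, 140.3508/10 → 14 → O; chars QO.
Square: 18.6808/2 → 9, 0.3508/1 → 0; chars 90.
Subsquare: 0.6808/0.0833333 → 8 → i, 0.3508/0.0416667 → 8 → i; chars ii.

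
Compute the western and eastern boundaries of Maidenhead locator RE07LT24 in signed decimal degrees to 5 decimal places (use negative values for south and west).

160.93333, 160.94167

Field R=17, E=4: +17·20° lon, +4·10° lat → SW at lon 160°, lat -50°.
Square 0, 7: +0·2° lon, +7·1° lat → SW at lon 160°, lat -43°.
Subsquare l=11, t=19: +11·0.0833333° lon, +19·0.0416667° lat → SW at lon 160.917°, lat -42.2083°.
Extended square 2, 4: +2·0.00833333° lon, +4·0.00416667° lat → SW at lon 160.933°, lat -42.1917°.
Cell spans 0.00833333° lon × 0.00416667° lat.
west 160.93333, east 160.94167.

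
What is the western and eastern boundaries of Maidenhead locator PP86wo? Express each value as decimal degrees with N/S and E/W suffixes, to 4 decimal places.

Field P=15, P=15: +15·20° lon, +15·10° lat → SW at lon 120°, lat 60°.
Square 8, 6: +8·2° lon, +6·1° lat → SW at lon 136°, lat 66°.
Subsquare w=22, o=14: +22·0.0833333° lon, +14·0.0416667° lat → SW at lon 137.833°, lat 66.5833°.
Cell spans 0.0833333° lon × 0.0416667° lat.
west 137.8333° E, east 137.9167° E.

137.8333° E, 137.9167° E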